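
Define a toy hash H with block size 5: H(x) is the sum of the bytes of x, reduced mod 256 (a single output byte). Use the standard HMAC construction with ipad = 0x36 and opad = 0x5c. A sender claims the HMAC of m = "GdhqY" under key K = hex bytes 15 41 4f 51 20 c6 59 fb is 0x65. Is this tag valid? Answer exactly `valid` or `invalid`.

Key hex bytes 15 41 4f 51 20 c6 59 fb is 8 bytes > B = 5, so hash it first: H(key) = 30, then zero-pad to 5 bytes: K' = 30 00 00 00 00.
K' ⊕ ipad = 06 36 36 36 36; K' ⊕ opad = 6c 5c 5c 5c 5c.
Inner hash: sum = 6+54+54+54+54+71+100+104+113+89 = 699; mod 256 = 187 → bb.
Outer hash (recomputed tag): sum = 108+92+92+92+92+187 = 663; mod 256 = 151 → 97.
Recomputed tag = 97; claimed = 65 → mismatch.

invalid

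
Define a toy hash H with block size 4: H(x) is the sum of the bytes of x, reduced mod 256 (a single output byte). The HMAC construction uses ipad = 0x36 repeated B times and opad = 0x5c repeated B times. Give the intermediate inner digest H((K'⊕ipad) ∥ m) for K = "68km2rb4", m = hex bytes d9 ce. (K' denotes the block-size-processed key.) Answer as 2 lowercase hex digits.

Key "68km2rb4" = 36 38 6b 6d 32 72 62 34 is 8 bytes > B = 4, so hash it first: H(key) = 80, then zero-pad to 4 bytes: K' = 80 00 00 00.
K' ⊕ ipad = b6 36 36 36.
Inner input = b6 36 36 36 ∥ d9 ce.
Inner hash: sum = 182+54+54+54+217+206 = 767; mod 256 = 255 → ff.

ff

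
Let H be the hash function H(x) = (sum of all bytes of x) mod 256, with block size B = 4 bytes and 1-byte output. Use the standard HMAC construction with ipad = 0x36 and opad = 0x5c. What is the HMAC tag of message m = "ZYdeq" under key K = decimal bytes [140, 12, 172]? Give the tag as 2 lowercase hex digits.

1d

Key decimal bytes [140, 12, 172] = 8c 0c ac is 3 bytes ≤ B = 4; zero-pad to 4 bytes: K' = 8c 0c ac 00.
K' ⊕ ipad = ba 3a 9a 36.  K' ⊕ opad = d0 50 f0 5c.
Inner input = (K'⊕ipad) ∥ m = ba 3a 9a 36 ∥ 5a 59 64 65 71.
Inner hash: sum = 186+58+154+54+90+89+100+101+113 = 945; mod 256 = 177 → b1.
Outer input = (K'⊕opad) ∥ inner = d0 50 f0 5c ∥ b1.
Outer hash (tag): sum = 208+80+240+92+177 = 797; mod 256 = 29 → 1d.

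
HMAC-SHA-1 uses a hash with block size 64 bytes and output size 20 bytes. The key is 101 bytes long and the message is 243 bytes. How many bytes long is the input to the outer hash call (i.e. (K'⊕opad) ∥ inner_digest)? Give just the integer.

84

Key is 101 > 64 bytes, so it is hashed to 20 bytes then zero-padded to 64: |K'| = 64.
Outer input = (K'⊕opad) ∥ H(inner) → 64 + 20 = 84 bytes.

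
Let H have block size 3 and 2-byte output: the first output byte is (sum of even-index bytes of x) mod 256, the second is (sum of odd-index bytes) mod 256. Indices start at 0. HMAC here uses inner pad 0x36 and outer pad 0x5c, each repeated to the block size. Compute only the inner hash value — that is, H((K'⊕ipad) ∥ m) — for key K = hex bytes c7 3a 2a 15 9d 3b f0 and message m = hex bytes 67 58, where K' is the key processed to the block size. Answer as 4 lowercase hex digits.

d623

Key hex bytes c7 3a 2a 15 9d 3b f0 is 7 bytes > B = 3, so hash it first: H(key) = 7e 8a, then zero-pad to 3 bytes: K' = 7e 8a 00.
K' ⊕ ipad = 48 bc 36.
Inner input = 48 bc 36 ∥ 67 58.
Inner hash: even-index sum = 214 mod 256 = 214; odd-index sum = 291 mod 256 = 35 → d6 23.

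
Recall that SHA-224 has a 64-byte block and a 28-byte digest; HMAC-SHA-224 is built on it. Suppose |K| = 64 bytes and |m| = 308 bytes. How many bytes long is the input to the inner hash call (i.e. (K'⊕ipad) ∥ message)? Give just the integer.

Key is 64 ≤ 64 bytes, zero-padded: |K'| = 64.
Inner input = (K'⊕ipad) ∥ m → 64 + 308 = 372 bytes.

372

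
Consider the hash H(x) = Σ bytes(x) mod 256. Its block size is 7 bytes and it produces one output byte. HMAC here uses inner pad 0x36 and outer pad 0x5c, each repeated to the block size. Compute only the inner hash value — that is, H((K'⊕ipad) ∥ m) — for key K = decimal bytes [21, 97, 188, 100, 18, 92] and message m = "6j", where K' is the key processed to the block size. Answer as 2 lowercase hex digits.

ba

Key decimal bytes [21, 97, 188, 100, 18, 92] = 15 61 bc 64 12 5c is 6 bytes ≤ B = 7; zero-pad to 7 bytes: K' = 15 61 bc 64 12 5c 00.
K' ⊕ ipad = 23 57 8a 52 24 6a 36.
Inner input = 23 57 8a 52 24 6a 36 ∥ 36 6a.
Inner hash: sum = 35+87+138+82+36+106+54+54+106 = 698; mod 256 = 186 → ba.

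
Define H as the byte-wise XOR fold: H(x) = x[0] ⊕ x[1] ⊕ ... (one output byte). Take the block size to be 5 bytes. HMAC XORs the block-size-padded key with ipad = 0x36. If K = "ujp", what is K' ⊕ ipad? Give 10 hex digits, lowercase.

435c463636

Key "ujp" = 75 6a 70 is 3 bytes ≤ B = 5; zero-pad to 5 bytes: K' = 75 6a 70 00 00.
XOR each byte with 0x36: 75⊕36=43, 6a⊕36=5c, 70⊕36=46, 00⊕36=36, 00⊕36=36.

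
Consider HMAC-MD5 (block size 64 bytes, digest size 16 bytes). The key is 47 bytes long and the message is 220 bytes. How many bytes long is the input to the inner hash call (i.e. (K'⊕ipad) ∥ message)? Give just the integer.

Key is 47 ≤ 64 bytes, zero-padded: |K'| = 64.
Inner input = (K'⊕ipad) ∥ m → 64 + 220 = 284 bytes.

284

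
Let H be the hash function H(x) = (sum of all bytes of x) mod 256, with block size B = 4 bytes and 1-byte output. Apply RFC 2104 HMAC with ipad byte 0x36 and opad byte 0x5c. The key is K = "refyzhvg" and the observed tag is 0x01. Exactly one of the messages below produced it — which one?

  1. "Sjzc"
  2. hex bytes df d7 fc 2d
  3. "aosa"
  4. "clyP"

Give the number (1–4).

Key "refyzhvg" = 72 65 66 79 7a 68 76 67 is 8 bytes > B = 4, so hash it first: H(key) = 75, then zero-pad to 4 bytes: K' = 75 00 00 00.
K' ⊕ ipad = 43 36 36 36; K' ⊕ opad = 29 5c 5c 5c.
m1: inner = H(43 36 36 36 53 6a 7a 63) = 7f; tag = H(29 5c 5c 5c 7f) = bc
m2: inner = H(43 36 36 36 df d7 fc 2d) = c4; tag = H(29 5c 5c 5c c4) = 01 ← matches
m3: inner = H(43 36 36 36 61 6f 73 61) = 89; tag = H(29 5c 5c 5c 89) = c6
m4: inner = H(43 36 36 36 63 6c 79 50) = 7d; tag = H(29 5c 5c 5c 7d) = ba

2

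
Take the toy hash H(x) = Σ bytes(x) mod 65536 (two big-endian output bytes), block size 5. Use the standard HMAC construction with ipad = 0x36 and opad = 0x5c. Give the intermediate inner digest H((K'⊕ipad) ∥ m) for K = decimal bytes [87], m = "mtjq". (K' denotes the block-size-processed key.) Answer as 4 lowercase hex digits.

02f5

Key decimal bytes [87] = 57 is 1 byte ≤ B = 5; zero-pad to 5 bytes: K' = 57 00 00 00 00.
K' ⊕ ipad = 61 36 36 36 36.
Inner input = 61 36 36 36 36 ∥ 6d 74 6a 71.
Inner hash: sum = 97+54+54+54+54+109+116+106+113 = 757 → 02 f5.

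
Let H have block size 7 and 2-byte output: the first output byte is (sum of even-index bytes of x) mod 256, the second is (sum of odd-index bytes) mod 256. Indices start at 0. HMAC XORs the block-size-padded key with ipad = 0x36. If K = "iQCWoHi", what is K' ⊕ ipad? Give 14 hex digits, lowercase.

Key "iQCWoHi" = 69 51 43 57 6f 48 69 is exactly B = 7 bytes: K' = 69 51 43 57 6f 48 69.
XOR each byte with 0x36: 69⊕36=5f, 51⊕36=67, 43⊕36=75, 57⊕36=61, 6f⊕36=59, 48⊕36=7e, 69⊕36=5f.

5f677561597e5f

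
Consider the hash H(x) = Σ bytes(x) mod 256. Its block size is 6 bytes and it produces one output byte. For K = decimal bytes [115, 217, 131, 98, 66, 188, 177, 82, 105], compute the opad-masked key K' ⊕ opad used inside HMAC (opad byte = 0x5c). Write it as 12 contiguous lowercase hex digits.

Key decimal bytes [115, 217, 131, 98, 66, 188, 177, 82, 105] = 73 d9 83 62 42 bc b1 52 69 is 9 bytes > B = 6, so hash it first: H(key) = 9b, then zero-pad to 6 bytes: K' = 9b 00 00 00 00 00.
XOR each byte with 0x5c: 9b⊕5c=c7, 00⊕5c=5c, 00⊕5c=5c, 00⊕5c=5c, 00⊕5c=5c, 00⊕5c=5c.

c75c5c5c5c5c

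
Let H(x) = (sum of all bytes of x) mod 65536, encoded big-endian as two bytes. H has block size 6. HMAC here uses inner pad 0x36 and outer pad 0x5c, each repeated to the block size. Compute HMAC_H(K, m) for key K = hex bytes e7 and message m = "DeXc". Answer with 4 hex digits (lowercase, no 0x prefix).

Key hex bytes e7 is 1 byte ≤ B = 6; zero-pad to 6 bytes: K' = e7 00 00 00 00 00.
K' ⊕ ipad = d1 36 36 36 36 36.  K' ⊕ opad = bb 5c 5c 5c 5c 5c.
Inner input = (K'⊕ipad) ∥ m = d1 36 36 36 36 36 ∥ 44 65 58 63.
Inner hash: sum = 209+54+54+54+54+54+68+101+88+99 = 835 → 03 43.
Outer input = (K'⊕opad) ∥ inner = bb 5c 5c 5c 5c 5c ∥ 03 43.
Outer hash (tag): sum = 187+92+92+92+92+92+3+67 = 717 → 02 cd.

02cd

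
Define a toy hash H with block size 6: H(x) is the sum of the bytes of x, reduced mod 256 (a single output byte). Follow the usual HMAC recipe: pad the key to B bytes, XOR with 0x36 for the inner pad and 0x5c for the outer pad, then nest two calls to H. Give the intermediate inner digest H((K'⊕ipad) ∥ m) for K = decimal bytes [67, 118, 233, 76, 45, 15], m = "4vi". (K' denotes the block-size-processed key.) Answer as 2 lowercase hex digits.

Key decimal bytes [67, 118, 233, 76, 45, 15] = 43 76 e9 4c 2d 0f is exactly B = 6 bytes: K' = 43 76 e9 4c 2d 0f.
K' ⊕ ipad = 75 40 df 7a 1b 39.
Inner input = 75 40 df 7a 1b 39 ∥ 34 76 69.
Inner hash: sum = 117+64+223+122+27+57+52+118+105 = 885; mod 256 = 117 → 75.

75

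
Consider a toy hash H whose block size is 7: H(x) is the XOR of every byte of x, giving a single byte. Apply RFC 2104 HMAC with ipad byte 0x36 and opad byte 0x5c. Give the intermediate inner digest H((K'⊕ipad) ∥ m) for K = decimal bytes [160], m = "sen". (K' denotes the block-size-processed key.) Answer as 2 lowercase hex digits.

ee

Key decimal bytes [160] = a0 is 1 byte ≤ B = 7; zero-pad to 7 bytes: K' = a0 00 00 00 00 00 00.
K' ⊕ ipad = 96 36 36 36 36 36 36.
Inner input = 96 36 36 36 36 36 36 ∥ 73 65 6e.
Inner hash: XOR 96⊕36⊕36⊕36⊕36⊕36⊕36⊕73⊕65⊕6e = ee.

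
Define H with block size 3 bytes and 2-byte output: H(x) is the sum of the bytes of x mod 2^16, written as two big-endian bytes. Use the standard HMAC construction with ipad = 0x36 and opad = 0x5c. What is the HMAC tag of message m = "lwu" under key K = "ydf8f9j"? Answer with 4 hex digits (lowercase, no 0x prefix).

0208

Key "ydf8f9j" = 79 64 66 38 66 39 6a is 7 bytes > B = 3, so hash it first: H(key) = 02 84, then zero-pad to 3 bytes: K' = 02 84 00.
K' ⊕ ipad = 34 b2 36.  K' ⊕ opad = 5e d8 5c.
Inner input = (K'⊕ipad) ∥ m = 34 b2 36 ∥ 6c 77 75.
Inner hash: sum = 52+178+54+108+119+117 = 628 → 02 74.
Outer input = (K'⊕opad) ∥ inner = 5e d8 5c ∥ 02 74.
Outer hash (tag): sum = 94+216+92+2+116 = 520 → 02 08.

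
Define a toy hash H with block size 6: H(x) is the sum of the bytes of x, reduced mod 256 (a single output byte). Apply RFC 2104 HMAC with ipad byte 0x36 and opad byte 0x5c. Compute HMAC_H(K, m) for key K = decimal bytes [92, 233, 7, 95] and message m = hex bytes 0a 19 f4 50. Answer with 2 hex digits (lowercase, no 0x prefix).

Key decimal bytes [92, 233, 7, 95] = 5c e9 07 5f is 4 bytes ≤ B = 6; zero-pad to 6 bytes: K' = 5c e9 07 5f 00 00.
K' ⊕ ipad = 6a df 31 69 36 36.  K' ⊕ opad = 00 b5 5b 03 5c 5c.
Inner input = (K'⊕ipad) ∥ m = 6a df 31 69 36 36 ∥ 0a 19 f4 50.
Inner hash: sum = 106+223+49+105+54+54+10+25+244+80 = 950; mod 256 = 182 → b6.
Outer input = (K'⊕opad) ∥ inner = 00 b5 5b 03 5c 5c ∥ b6.
Outer hash (tag): sum = 0+181+91+3+92+92+182 = 641; mod 256 = 129 → 81.

81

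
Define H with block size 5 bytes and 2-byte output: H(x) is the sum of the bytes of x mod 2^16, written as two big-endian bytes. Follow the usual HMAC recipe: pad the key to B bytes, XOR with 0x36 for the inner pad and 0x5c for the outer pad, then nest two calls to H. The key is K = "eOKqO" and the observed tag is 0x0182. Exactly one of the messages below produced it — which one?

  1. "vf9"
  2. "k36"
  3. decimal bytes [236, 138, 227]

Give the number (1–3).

2

Key "eOKqO" = 65 4f 4b 71 4f is exactly B = 5 bytes: K' = 65 4f 4b 71 4f.
K' ⊕ ipad = 53 79 7d 47 79; K' ⊕ opad = 39 13 17 2d 13.
m1: inner = H(53 79 7d 47 79 76 66 39) = 03 1e; tag = H(39 13 17 2d 13 03 1e) = 00c4
m2: inner = H(53 79 7d 47 79 6b 33 36) = 02 dd; tag = H(39 13 17 2d 13 02 dd) = 0182 ← matches
m3: inner = H(53 79 7d 47 79 ec 8a e3) = 04 62; tag = H(39 13 17 2d 13 04 62) = 0109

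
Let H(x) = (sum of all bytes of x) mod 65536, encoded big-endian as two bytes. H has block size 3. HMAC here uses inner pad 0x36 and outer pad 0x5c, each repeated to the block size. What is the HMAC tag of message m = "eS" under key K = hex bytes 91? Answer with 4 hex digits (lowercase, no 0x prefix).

0251

Key hex bytes 91 is 1 byte ≤ B = 3; zero-pad to 3 bytes: K' = 91 00 00.
K' ⊕ ipad = a7 36 36.  K' ⊕ opad = cd 5c 5c.
Inner input = (K'⊕ipad) ∥ m = a7 36 36 ∥ 65 53.
Inner hash: sum = 167+54+54+101+83 = 459 → 01 cb.
Outer input = (K'⊕opad) ∥ inner = cd 5c 5c ∥ 01 cb.
Outer hash (tag): sum = 205+92+92+1+203 = 593 → 02 51.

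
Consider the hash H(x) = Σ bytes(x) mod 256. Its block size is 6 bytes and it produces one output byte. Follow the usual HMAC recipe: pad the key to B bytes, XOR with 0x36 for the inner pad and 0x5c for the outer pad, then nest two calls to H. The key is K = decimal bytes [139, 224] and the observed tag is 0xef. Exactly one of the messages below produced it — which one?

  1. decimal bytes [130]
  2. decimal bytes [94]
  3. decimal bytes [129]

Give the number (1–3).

3

Key decimal bytes [139, 224] = 8b e0 is 2 bytes ≤ B = 6; zero-pad to 6 bytes: K' = 8b e0 00 00 00 00.
K' ⊕ ipad = bd d6 36 36 36 36; K' ⊕ opad = d7 bc 5c 5c 5c 5c.
m1: inner = H(bd d6 36 36 36 36 82) = ed; tag = H(d7 bc 5c 5c 5c 5c ed) = f0
m2: inner = H(bd d6 36 36 36 36 5e) = c9; tag = H(d7 bc 5c 5c 5c 5c c9) = cc
m3: inner = H(bd d6 36 36 36 36 81) = ec; tag = H(d7 bc 5c 5c 5c 5c ec) = ef ← matches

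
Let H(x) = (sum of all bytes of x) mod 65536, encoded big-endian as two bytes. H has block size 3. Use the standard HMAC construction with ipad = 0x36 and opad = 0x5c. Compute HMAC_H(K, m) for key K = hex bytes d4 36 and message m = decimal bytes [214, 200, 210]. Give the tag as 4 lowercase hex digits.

01d9

Key hex bytes d4 36 is 2 bytes ≤ B = 3; zero-pad to 3 bytes: K' = d4 36 00.
K' ⊕ ipad = e2 00 36.  K' ⊕ opad = 88 6a 5c.
Inner input = (K'⊕ipad) ∥ m = e2 00 36 ∥ d6 c8 d2.
Inner hash: sum = 226+0+54+214+200+210 = 904 → 03 88.
Outer input = (K'⊕opad) ∥ inner = 88 6a 5c ∥ 03 88.
Outer hash (tag): sum = 136+106+92+3+136 = 473 → 01 d9.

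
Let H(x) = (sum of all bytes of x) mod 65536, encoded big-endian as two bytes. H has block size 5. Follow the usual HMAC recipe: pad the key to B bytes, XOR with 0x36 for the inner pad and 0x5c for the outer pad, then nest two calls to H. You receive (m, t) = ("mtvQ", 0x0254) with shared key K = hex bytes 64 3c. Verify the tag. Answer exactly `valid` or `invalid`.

Key hex bytes 64 3c is 2 bytes ≤ B = 5; zero-pad to 5 bytes: K' = 64 3c 00 00 00.
K' ⊕ ipad = 52 0a 36 36 36; K' ⊕ opad = 38 60 5c 5c 5c.
Inner hash: sum = 82+10+54+54+54+109+116+118+81 = 678 → 02 a6.
Outer hash (recomputed tag): sum = 56+96+92+92+92+2+166 = 596 → 02 54.
Recomputed tag = 0254; claimed = 0254 → match.

valid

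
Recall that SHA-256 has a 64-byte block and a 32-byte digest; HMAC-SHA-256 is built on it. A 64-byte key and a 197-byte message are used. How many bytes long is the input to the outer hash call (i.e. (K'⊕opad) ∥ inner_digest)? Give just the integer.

Key is 64 ≤ 64 bytes, zero-padded: |K'| = 64.
Outer input = (K'⊕opad) ∥ H(inner) → 64 + 32 = 96 bytes.

96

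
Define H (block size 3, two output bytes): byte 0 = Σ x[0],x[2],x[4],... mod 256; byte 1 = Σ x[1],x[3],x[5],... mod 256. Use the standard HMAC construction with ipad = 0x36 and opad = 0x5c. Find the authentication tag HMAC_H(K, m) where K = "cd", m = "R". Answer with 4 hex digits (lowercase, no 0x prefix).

3fc3

Key "cd" = 63 64 is 2 bytes ≤ B = 3; zero-pad to 3 bytes: K' = 63 64 00.
K' ⊕ ipad = 55 52 36.  K' ⊕ opad = 3f 38 5c.
Inner input = (K'⊕ipad) ∥ m = 55 52 36 ∥ 52.
Inner hash: even-index sum = 139 mod 256 = 139; odd-index sum = 164 mod 256 = 164 → 8b a4.
Outer input = (K'⊕opad) ∥ inner = 3f 38 5c ∥ 8b a4.
Outer hash (tag): even-index sum = 319 mod 256 = 63; odd-index sum = 195 mod 256 = 195 → 3f c3.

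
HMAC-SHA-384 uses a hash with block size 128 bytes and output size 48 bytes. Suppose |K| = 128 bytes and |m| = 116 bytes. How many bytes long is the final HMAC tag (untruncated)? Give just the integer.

48

The tag is one SHA-384 digest: 48 bytes.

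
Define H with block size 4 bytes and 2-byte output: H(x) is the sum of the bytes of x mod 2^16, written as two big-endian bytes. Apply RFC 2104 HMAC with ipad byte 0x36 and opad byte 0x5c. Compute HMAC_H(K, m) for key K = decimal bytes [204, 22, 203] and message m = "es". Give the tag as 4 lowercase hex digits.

Key decimal bytes [204, 22, 203] = cc 16 cb is 3 bytes ≤ B = 4; zero-pad to 4 bytes: K' = cc 16 cb 00.
K' ⊕ ipad = fa 20 fd 36.  K' ⊕ opad = 90 4a 97 5c.
Inner input = (K'⊕ipad) ∥ m = fa 20 fd 36 ∥ 65 73.
Inner hash: sum = 250+32+253+54+101+115 = 805 → 03 25.
Outer input = (K'⊕opad) ∥ inner = 90 4a 97 5c ∥ 03 25.
Outer hash (tag): sum = 144+74+151+92+3+37 = 501 → 01 f5.

01f5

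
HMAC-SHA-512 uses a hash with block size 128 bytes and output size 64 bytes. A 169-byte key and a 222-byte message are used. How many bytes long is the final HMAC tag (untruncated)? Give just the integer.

64

The tag is one SHA-512 digest: 64 bytes.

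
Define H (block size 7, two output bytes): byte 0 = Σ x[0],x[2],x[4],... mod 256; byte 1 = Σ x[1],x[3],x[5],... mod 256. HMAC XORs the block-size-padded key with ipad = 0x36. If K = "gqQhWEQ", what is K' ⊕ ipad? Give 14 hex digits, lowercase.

Key "gqQhWEQ" = 67 71 51 68 57 45 51 is exactly B = 7 bytes: K' = 67 71 51 68 57 45 51.
XOR each byte with 0x36: 67⊕36=51, 71⊕36=47, 51⊕36=67, 68⊕36=5e, 57⊕36=61, 45⊕36=73, 51⊕36=67.

5147675e617367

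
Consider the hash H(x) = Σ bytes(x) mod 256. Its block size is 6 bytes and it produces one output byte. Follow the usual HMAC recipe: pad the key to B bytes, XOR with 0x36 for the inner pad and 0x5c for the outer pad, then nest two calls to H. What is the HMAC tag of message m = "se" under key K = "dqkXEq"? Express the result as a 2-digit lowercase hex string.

dc

Key "dqkXEq" = 64 71 6b 58 45 71 is exactly B = 6 bytes: K' = 64 71 6b 58 45 71.
K' ⊕ ipad = 52 47 5d 6e 73 47.  K' ⊕ opad = 38 2d 37 04 19 2d.
Inner input = (K'⊕ipad) ∥ m = 52 47 5d 6e 73 47 ∥ 73 65.
Inner hash: sum = 82+71+93+110+115+71+115+101 = 758; mod 256 = 246 → f6.
Outer input = (K'⊕opad) ∥ inner = 38 2d 37 04 19 2d ∥ f6.
Outer hash (tag): sum = 56+45+55+4+25+45+246 = 476; mod 256 = 220 → dc.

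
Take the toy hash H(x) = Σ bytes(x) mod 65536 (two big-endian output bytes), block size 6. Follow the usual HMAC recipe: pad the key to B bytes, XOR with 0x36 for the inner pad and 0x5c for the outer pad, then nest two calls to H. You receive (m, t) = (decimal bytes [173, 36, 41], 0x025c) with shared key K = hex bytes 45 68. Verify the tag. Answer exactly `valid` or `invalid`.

Key hex bytes 45 68 is 2 bytes ≤ B = 6; zero-pad to 6 bytes: K' = 45 68 00 00 00 00.
K' ⊕ ipad = 73 5e 36 36 36 36; K' ⊕ opad = 19 34 5c 5c 5c 5c.
Inner hash: sum = 115+94+54+54+54+54+173+36+41 = 675 → 02 a3.
Outer hash (recomputed tag): sum = 25+52+92+92+92+92+2+163 = 610 → 02 62.
Recomputed tag = 0262; claimed = 025c → mismatch.

invalid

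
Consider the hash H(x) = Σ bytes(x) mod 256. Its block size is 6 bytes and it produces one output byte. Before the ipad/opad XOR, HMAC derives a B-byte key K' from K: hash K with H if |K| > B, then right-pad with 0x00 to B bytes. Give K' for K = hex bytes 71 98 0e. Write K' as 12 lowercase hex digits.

71980e000000

Key hex bytes 71 98 0e is 3 bytes ≤ B = 6; zero-pad to 6 bytes: K' = 71 98 0e 00 00 00.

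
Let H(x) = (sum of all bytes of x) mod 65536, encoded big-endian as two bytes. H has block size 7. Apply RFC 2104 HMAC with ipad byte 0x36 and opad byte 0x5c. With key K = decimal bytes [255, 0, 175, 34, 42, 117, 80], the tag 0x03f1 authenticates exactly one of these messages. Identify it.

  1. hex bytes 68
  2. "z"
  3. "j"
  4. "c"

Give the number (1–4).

4

Key decimal bytes [255, 0, 175, 34, 42, 117, 80] = ff 00 af 22 2a 75 50 is exactly B = 7 bytes: K' = ff 00 af 22 2a 75 50.
K' ⊕ ipad = c9 36 99 14 1c 43 66; K' ⊕ opad = a3 5c f3 7e 76 29 0c.
m1: inner = H(c9 36 99 14 1c 43 66 68) = 02 d9; tag = H(a3 5c f3 7e 76 29 0c 02 d9) = 03f6
m2: inner = H(c9 36 99 14 1c 43 66 7a) = 02 eb; tag = H(a3 5c f3 7e 76 29 0c 02 eb) = 0408
m3: inner = H(c9 36 99 14 1c 43 66 6a) = 02 db; tag = H(a3 5c f3 7e 76 29 0c 02 db) = 03f8
m4: inner = H(c9 36 99 14 1c 43 66 63) = 02 d4; tag = H(a3 5c f3 7e 76 29 0c 02 d4) = 03f1 ← matches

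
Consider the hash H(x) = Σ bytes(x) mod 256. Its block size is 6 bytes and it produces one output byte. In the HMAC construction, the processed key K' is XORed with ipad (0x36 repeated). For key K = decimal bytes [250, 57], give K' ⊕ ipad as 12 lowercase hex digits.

Key decimal bytes [250, 57] = fa 39 is 2 bytes ≤ B = 6; zero-pad to 6 bytes: K' = fa 39 00 00 00 00.
XOR each byte with 0x36: fa⊕36=cc, 39⊕36=0f, 00⊕36=36, 00⊕36=36, 00⊕36=36, 00⊕36=36.

cc0f36363636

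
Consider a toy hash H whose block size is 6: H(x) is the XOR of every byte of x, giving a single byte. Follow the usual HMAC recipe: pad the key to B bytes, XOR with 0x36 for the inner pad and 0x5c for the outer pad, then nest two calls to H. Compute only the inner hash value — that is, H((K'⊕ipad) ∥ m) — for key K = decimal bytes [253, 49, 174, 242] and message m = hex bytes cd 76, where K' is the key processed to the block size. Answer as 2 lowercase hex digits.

2b

Key decimal bytes [253, 49, 174, 242] = fd 31 ae f2 is 4 bytes ≤ B = 6; zero-pad to 6 bytes: K' = fd 31 ae f2 00 00.
K' ⊕ ipad = cb 07 98 c4 36 36.
Inner input = cb 07 98 c4 36 36 ∥ cd 76.
Inner hash: XOR cb⊕07⊕98⊕c4⊕36⊕36⊕cd⊕76 = 2b.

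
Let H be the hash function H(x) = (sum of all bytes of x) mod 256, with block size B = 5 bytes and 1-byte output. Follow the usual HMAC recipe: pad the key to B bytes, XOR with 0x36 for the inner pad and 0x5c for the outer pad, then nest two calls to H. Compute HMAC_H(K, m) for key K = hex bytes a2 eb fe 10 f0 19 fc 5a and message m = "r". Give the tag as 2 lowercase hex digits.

2c

Key hex bytes a2 eb fe 10 f0 19 fc 5a is 8 bytes > B = 5, so hash it first: H(key) = fa, then zero-pad to 5 bytes: K' = fa 00 00 00 00.
K' ⊕ ipad = cc 36 36 36 36.  K' ⊕ opad = a6 5c 5c 5c 5c.
Inner input = (K'⊕ipad) ∥ m = cc 36 36 36 36 ∥ 72.
Inner hash: sum = 204+54+54+54+54+114 = 534; mod 256 = 22 → 16.
Outer input = (K'⊕opad) ∥ inner = a6 5c 5c 5c 5c ∥ 16.
Outer hash (tag): sum = 166+92+92+92+92+22 = 556; mod 256 = 44 → 2c.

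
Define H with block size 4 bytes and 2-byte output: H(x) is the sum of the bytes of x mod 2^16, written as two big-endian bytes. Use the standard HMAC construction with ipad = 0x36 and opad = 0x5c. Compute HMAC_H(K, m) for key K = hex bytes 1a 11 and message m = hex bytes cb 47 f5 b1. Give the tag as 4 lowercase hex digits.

01c5

Key hex bytes 1a 11 is 2 bytes ≤ B = 4; zero-pad to 4 bytes: K' = 1a 11 00 00.
K' ⊕ ipad = 2c 27 36 36.  K' ⊕ opad = 46 4d 5c 5c.
Inner input = (K'⊕ipad) ∥ m = 2c 27 36 36 ∥ cb 47 f5 b1.
Inner hash: sum = 44+39+54+54+203+71+245+177 = 887 → 03 77.
Outer input = (K'⊕opad) ∥ inner = 46 4d 5c 5c ∥ 03 77.
Outer hash (tag): sum = 70+77+92+92+3+119 = 453 → 01 c5.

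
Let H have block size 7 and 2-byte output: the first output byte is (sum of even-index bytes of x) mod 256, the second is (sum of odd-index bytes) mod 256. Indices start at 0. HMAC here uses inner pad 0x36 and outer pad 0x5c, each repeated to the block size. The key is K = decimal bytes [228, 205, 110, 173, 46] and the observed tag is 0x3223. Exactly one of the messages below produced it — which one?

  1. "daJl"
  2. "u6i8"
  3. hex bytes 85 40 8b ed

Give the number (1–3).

Key decimal bytes [228, 205, 110, 173, 46] = e4 cd 6e ad 2e is 5 bytes ≤ B = 7; zero-pad to 7 bytes: K' = e4 cd 6e ad 2e 00 00.
K' ⊕ ipad = d2 fb 58 9b 18 36 36; K' ⊕ opad = b8 91 32 f1 72 5c 5c.
m1: inner = H(d2 fb 58 9b 18 36 36 64 61 4a 6c) = 45 7a; tag = H(b8 91 32 f1 72 5c 5c 45 7a) = 3223 ← matches
m2: inner = H(d2 fb 58 9b 18 36 36 75 36 69 38) = e6 aa; tag = H(b8 91 32 f1 72 5c 5c e6 aa) = 62c4
m3: inner = H(d2 fb 58 9b 18 36 36 85 40 8b ed) = a5 dc; tag = H(b8 91 32 f1 72 5c 5c a5 dc) = 9483

1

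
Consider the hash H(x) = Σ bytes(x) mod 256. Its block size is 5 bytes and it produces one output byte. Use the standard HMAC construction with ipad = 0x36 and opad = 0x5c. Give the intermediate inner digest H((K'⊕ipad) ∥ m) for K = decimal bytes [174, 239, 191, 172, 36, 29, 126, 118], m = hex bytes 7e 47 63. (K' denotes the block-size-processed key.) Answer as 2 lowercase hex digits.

Key decimal bytes [174, 239, 191, 172, 36, 29, 126, 118] = ae ef bf ac 24 1d 7e 76 is 8 bytes > B = 5, so hash it first: H(key) = 3d, then zero-pad to 5 bytes: K' = 3d 00 00 00 00.
K' ⊕ ipad = 0b 36 36 36 36.
Inner input = 0b 36 36 36 36 ∥ 7e 47 63.
Inner hash: sum = 11+54+54+54+54+126+71+99 = 523; mod 256 = 11 → 0b.

0b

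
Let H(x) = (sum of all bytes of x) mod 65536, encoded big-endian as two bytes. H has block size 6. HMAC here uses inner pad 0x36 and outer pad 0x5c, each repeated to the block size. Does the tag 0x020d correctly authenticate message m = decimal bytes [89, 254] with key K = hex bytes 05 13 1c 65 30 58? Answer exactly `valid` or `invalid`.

invalid

Key hex bytes 05 13 1c 65 30 58 is exactly B = 6 bytes: K' = 05 13 1c 65 30 58.
K' ⊕ ipad = 33 25 2a 53 06 6e; K' ⊕ opad = 59 4f 40 39 6c 04.
Inner hash: sum = 51+37+42+83+6+110+89+254 = 672 → 02 a0.
Outer hash (recomputed tag): sum = 89+79+64+57+108+4+2+160 = 563 → 02 33.
Recomputed tag = 0233; claimed = 020d → mismatch.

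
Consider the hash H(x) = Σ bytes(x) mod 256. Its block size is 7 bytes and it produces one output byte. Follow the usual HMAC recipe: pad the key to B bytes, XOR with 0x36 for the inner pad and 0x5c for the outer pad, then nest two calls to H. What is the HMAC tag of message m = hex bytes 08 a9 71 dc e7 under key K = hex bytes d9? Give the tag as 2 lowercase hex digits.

c5

Key hex bytes d9 is 1 byte ≤ B = 7; zero-pad to 7 bytes: K' = d9 00 00 00 00 00 00.
K' ⊕ ipad = ef 36 36 36 36 36 36.  K' ⊕ opad = 85 5c 5c 5c 5c 5c 5c.
Inner input = (K'⊕ipad) ∥ m = ef 36 36 36 36 36 36 ∥ 08 a9 71 dc e7.
Inner hash: sum = 239+54+54+54+54+54+54+8+169+113+220+231 = 1304; mod 256 = 24 → 18.
Outer input = (K'⊕opad) ∥ inner = 85 5c 5c 5c 5c 5c 5c ∥ 18.
Outer hash (tag): sum = 133+92+92+92+92+92+92+24 = 709; mod 256 = 197 → c5.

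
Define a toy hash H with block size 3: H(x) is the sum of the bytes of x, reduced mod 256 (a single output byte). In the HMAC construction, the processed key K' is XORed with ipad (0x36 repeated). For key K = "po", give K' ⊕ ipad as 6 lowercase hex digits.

465936

Key "po" = 70 6f is 2 bytes ≤ B = 3; zero-pad to 3 bytes: K' = 70 6f 00.
XOR each byte with 0x36: 70⊕36=46, 6f⊕36=59, 00⊕36=36.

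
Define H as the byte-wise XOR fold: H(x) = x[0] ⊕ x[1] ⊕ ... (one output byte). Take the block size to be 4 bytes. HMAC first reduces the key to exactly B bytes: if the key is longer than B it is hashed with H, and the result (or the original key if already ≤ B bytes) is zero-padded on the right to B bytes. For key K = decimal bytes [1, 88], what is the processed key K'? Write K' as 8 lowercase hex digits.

Key decimal bytes [1, 88] = 01 58 is 2 bytes ≤ B = 4; zero-pad to 4 bytes: K' = 01 58 00 00.

01580000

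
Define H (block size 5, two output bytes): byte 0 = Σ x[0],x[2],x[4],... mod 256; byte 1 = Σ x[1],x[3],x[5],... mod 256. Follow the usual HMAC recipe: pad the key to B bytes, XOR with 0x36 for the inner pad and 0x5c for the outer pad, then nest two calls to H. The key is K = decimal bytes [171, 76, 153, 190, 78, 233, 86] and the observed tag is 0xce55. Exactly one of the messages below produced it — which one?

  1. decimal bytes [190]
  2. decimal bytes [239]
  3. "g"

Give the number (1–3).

Key decimal bytes [171, 76, 153, 190, 78, 233, 86] = ab 4c 99 be 4e e9 56 is 7 bytes > B = 5, so hash it first: H(key) = e8 f3, then zero-pad to 5 bytes: K' = e8 f3 00 00 00.
K' ⊕ ipad = de c5 36 36 36; K' ⊕ opad = b4 af 5c 5c 5c.
m1: inner = H(de c5 36 36 36 be) = 4a b9; tag = H(b4 af 5c 5c 5c 4a b9) = 2555
m2: inner = H(de c5 36 36 36 ef) = 4a ea; tag = H(b4 af 5c 5c 5c 4a ea) = 5655
m3: inner = H(de c5 36 36 36 67) = 4a 62; tag = H(b4 af 5c 5c 5c 4a 62) = ce55 ← matches

3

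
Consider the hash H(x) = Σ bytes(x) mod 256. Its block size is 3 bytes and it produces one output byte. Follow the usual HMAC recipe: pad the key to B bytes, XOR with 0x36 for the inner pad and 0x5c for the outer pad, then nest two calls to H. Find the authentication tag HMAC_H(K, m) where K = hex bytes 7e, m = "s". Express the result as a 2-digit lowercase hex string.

Key hex bytes 7e is 1 byte ≤ B = 3; zero-pad to 3 bytes: K' = 7e 00 00.
K' ⊕ ipad = 48 36 36.  K' ⊕ opad = 22 5c 5c.
Inner input = (K'⊕ipad) ∥ m = 48 36 36 ∥ 73.
Inner hash: sum = 72+54+54+115 = 295; mod 256 = 39 → 27.
Outer input = (K'⊕opad) ∥ inner = 22 5c 5c ∥ 27.
Outer hash (tag): sum = 34+92+92+39 = 257; mod 256 = 1 → 01.

01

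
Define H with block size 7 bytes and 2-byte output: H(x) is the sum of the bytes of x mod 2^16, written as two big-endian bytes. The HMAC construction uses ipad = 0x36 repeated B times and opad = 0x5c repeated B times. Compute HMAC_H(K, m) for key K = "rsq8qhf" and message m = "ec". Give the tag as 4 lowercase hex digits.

0226

Key "rsq8qhf" = 72 73 71 38 71 68 66 is exactly B = 7 bytes: K' = 72 73 71 38 71 68 66.
K' ⊕ ipad = 44 45 47 0e 47 5e 50.  K' ⊕ opad = 2e 2f 2d 64 2d 34 3a.
Inner input = (K'⊕ipad) ∥ m = 44 45 47 0e 47 5e 50 ∥ 65 63.
Inner hash: sum = 68+69+71+14+71+94+80+101+99 = 667 → 02 9b.
Outer input = (K'⊕opad) ∥ inner = 2e 2f 2d 64 2d 34 3a ∥ 02 9b.
Outer hash (tag): sum = 46+47+45+100+45+52+58+2+155 = 550 → 02 26.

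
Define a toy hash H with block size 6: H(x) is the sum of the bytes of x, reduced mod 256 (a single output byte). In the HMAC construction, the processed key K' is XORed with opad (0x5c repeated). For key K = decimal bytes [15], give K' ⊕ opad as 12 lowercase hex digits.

Key decimal bytes [15] = 0f is 1 byte ≤ B = 6; zero-pad to 6 bytes: K' = 0f 00 00 00 00 00.
XOR each byte with 0x5c: 0f⊕5c=53, 00⊕5c=5c, 00⊕5c=5c, 00⊕5c=5c, 00⊕5c=5c, 00⊕5c=5c.

535c5c5c5c5c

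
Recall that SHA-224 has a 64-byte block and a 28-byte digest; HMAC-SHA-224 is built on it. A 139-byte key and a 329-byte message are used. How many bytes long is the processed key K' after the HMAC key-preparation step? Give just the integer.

64

Key is 139 > 64 bytes, so it is hashed to 28 bytes then zero-padded to 64: |K'| = 64.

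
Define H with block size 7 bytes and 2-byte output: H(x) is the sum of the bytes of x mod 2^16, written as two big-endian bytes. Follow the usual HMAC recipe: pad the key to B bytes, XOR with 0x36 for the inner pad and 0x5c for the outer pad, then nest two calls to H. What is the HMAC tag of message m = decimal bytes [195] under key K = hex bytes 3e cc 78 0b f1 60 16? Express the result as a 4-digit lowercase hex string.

Key hex bytes 3e cc 78 0b f1 60 16 is exactly B = 7 bytes: K' = 3e cc 78 0b f1 60 16.
K' ⊕ ipad = 08 fa 4e 3d c7 56 20.  K' ⊕ opad = 62 90 24 57 ad 3c 4a.
Inner input = (K'⊕ipad) ∥ m = 08 fa 4e 3d c7 56 20 ∥ c3.
Inner hash: sum = 8+250+78+61+199+86+32+195 = 909 → 03 8d.
Outer input = (K'⊕opad) ∥ inner = 62 90 24 57 ad 3c 4a ∥ 03 8d.
Outer hash (tag): sum = 98+144+36+87+173+60+74+3+141 = 816 → 03 30.

0330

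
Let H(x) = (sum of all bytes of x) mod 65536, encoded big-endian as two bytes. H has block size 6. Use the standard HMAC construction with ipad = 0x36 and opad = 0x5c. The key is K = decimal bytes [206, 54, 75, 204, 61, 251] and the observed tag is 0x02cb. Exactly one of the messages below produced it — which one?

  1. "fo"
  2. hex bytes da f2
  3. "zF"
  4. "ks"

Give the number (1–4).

1

Key decimal bytes [206, 54, 75, 204, 61, 251] = ce 36 4b cc 3d fb is exactly B = 6 bytes: K' = ce 36 4b cc 3d fb.
K' ⊕ ipad = f8 00 7d fa 0b cd; K' ⊕ opad = 92 6a 17 90 61 a7.
m1: inner = H(f8 00 7d fa 0b cd 66 6f) = 04 1c; tag = H(92 6a 17 90 61 a7 04 1c) = 02cb ← matches
m2: inner = H(f8 00 7d fa 0b cd da f2) = 05 13; tag = H(92 6a 17 90 61 a7 05 13) = 02c3
m3: inner = H(f8 00 7d fa 0b cd 7a 46) = 04 07; tag = H(92 6a 17 90 61 a7 04 07) = 02b6
m4: inner = H(f8 00 7d fa 0b cd 6b 73) = 04 25; tag = H(92 6a 17 90 61 a7 04 25) = 02d4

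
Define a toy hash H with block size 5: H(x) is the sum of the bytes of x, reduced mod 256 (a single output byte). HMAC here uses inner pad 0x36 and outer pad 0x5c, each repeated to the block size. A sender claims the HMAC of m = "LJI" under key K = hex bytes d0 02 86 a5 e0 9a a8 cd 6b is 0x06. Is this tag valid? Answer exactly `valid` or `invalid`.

invalid

Key hex bytes d0 02 86 a5 e0 9a a8 cd 6b is 9 bytes > B = 5, so hash it first: H(key) = 57, then zero-pad to 5 bytes: K' = 57 00 00 00 00.
K' ⊕ ipad = 61 36 36 36 36; K' ⊕ opad = 0b 5c 5c 5c 5c.
Inner hash: sum = 97+54+54+54+54+76+74+73 = 536; mod 256 = 24 → 18.
Outer hash (recomputed tag): sum = 11+92+92+92+92+24 = 403; mod 256 = 147 → 93.
Recomputed tag = 93; claimed = 06 → mismatch.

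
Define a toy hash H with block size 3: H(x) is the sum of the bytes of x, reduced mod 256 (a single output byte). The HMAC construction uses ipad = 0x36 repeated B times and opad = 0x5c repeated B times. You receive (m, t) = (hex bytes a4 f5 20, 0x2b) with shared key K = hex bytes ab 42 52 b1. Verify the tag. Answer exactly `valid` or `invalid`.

invalid

Key hex bytes ab 42 52 b1 is 4 bytes > B = 3, so hash it first: H(key) = f0, then zero-pad to 3 bytes: K' = f0 00 00.
K' ⊕ ipad = c6 36 36; K' ⊕ opad = ac 5c 5c.
Inner hash: sum = 198+54+54+164+245+32 = 747; mod 256 = 235 → eb.
Outer hash (recomputed tag): sum = 172+92+92+235 = 591; mod 256 = 79 → 4f.
Recomputed tag = 4f; claimed = 2b → mismatch.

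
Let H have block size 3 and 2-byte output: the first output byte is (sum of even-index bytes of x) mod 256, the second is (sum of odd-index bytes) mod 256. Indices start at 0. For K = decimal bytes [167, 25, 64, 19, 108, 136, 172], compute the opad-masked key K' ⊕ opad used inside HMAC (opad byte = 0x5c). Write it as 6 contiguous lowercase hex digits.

Key decimal bytes [167, 25, 64, 19, 108, 136, 172] = a7 19 40 13 6c 88 ac is 7 bytes > B = 3, so hash it first: H(key) = ff b4, then zero-pad to 3 bytes: K' = ff b4 00.
XOR each byte with 0x5c: ff⊕5c=a3, b4⊕5c=e8, 00⊕5c=5c.

a3e85c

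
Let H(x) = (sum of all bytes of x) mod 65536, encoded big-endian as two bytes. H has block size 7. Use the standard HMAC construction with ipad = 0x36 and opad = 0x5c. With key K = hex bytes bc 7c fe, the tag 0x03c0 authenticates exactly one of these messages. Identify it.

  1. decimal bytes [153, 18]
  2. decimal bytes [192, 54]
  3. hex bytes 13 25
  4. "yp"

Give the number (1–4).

Key hex bytes bc 7c fe is 3 bytes ≤ B = 7; zero-pad to 7 bytes: K' = bc 7c fe 00 00 00 00.
K' ⊕ ipad = 8a 4a c8 36 36 36 36; K' ⊕ opad = e0 20 a2 5c 5c 5c 5c.
m1: inner = H(8a 4a c8 36 36 36 36 99 12) = 03 1f; tag = H(e0 20 a2 5c 5c 5c 5c 03 1f) = 0334
m2: inner = H(8a 4a c8 36 36 36 36 c0 36) = 03 6a; tag = H(e0 20 a2 5c 5c 5c 5c 03 6a) = 037f
m3: inner = H(8a 4a c8 36 36 36 36 13 25) = 02 ac; tag = H(e0 20 a2 5c 5c 5c 5c 02 ac) = 03c0 ← matches
m4: inner = H(8a 4a c8 36 36 36 36 79 70) = 03 5d; tag = H(e0 20 a2 5c 5c 5c 5c 03 5d) = 0372

3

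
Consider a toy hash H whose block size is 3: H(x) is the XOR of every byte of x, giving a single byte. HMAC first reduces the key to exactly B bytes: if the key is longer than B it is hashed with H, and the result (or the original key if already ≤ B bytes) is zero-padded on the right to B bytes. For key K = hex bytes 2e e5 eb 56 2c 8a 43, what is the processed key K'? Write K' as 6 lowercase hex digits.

|K| = 7 > B = 3, so first hash the key.
H(K): XOR 2e⊕e5⊕eb⊕56⊕2c⊕8a⊕43 = 93.
Zero-pad H(K) = 93 to 3 bytes: K' = 93 00 00.

930000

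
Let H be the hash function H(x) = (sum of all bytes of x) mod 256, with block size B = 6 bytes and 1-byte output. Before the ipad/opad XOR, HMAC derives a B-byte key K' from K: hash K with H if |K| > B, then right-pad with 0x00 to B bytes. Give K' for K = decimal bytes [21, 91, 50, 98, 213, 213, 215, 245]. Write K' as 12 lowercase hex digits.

7a0000000000

|K| = 8 > B = 6, so first hash the key.
H(K): sum = 21+91+50+98+213+213+215+245 = 1146; mod 256 = 122 → 7a.
Zero-pad H(K) = 7a to 6 bytes: K' = 7a 00 00 00 00 00.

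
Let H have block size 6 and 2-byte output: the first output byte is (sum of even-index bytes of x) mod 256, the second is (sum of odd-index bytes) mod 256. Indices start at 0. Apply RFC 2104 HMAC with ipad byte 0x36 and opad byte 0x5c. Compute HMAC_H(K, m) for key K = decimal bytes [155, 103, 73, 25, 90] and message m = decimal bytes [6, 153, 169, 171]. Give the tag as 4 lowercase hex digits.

Key decimal bytes [155, 103, 73, 25, 90] = 9b 67 49 19 5a is 5 bytes ≤ B = 6; zero-pad to 6 bytes: K' = 9b 67 49 19 5a 00.
K' ⊕ ipad = ad 51 7f 2f 6c 36.  K' ⊕ opad = c7 3b 15 45 06 5c.
Inner input = (K'⊕ipad) ∥ m = ad 51 7f 2f 6c 36 ∥ 06 99 a9 ab.
Inner hash: even-index sum = 583 mod 256 = 71; odd-index sum = 506 mod 256 = 250 → 47 fa.
Outer input = (K'⊕opad) ∥ inner = c7 3b 15 45 06 5c ∥ 47 fa.
Outer hash (tag): even-index sum = 297 mod 256 = 41; odd-index sum = 470 mod 256 = 214 → 29 d6.

29d6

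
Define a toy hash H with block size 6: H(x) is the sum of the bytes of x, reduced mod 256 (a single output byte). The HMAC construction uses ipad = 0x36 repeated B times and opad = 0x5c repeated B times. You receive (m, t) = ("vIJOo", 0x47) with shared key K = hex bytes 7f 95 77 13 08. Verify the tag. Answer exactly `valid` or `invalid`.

invalid

Key hex bytes 7f 95 77 13 08 is 5 bytes ≤ B = 6; zero-pad to 6 bytes: K' = 7f 95 77 13 08 00.
K' ⊕ ipad = 49 a3 41 25 3e 36; K' ⊕ opad = 23 c9 2b 4f 54 5c.
Inner hash: sum = 73+163+65+37+62+54+118+73+74+79+111 = 909; mod 256 = 141 → 8d.
Outer hash (recomputed tag): sum = 35+201+43+79+84+92+141 = 675; mod 256 = 163 → a3.
Recomputed tag = a3; claimed = 47 → mismatch.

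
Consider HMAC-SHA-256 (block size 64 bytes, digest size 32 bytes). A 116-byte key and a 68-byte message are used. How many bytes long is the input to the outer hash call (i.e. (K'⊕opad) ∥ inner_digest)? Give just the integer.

Key is 116 > 64 bytes, so it is hashed to 32 bytes then zero-padded to 64: |K'| = 64.
Outer input = (K'⊕opad) ∥ H(inner) → 64 + 32 = 96 bytes.

96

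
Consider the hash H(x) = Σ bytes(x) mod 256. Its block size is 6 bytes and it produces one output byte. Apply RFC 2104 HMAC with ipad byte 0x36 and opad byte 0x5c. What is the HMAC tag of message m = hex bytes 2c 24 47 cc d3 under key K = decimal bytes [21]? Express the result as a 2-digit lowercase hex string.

Key decimal bytes [21] = 15 is 1 byte ≤ B = 6; zero-pad to 6 bytes: K' = 15 00 00 00 00 00.
K' ⊕ ipad = 23 36 36 36 36 36.  K' ⊕ opad = 49 5c 5c 5c 5c 5c.
Inner input = (K'⊕ipad) ∥ m = 23 36 36 36 36 36 ∥ 2c 24 47 cc d3.
Inner hash: sum = 35+54+54+54+54+54+44+36+71+204+211 = 871; mod 256 = 103 → 67.
Outer input = (K'⊕opad) ∥ inner = 49 5c 5c 5c 5c 5c ∥ 67.
Outer hash (tag): sum = 73+92+92+92+92+92+103 = 636; mod 256 = 124 → 7c.

7c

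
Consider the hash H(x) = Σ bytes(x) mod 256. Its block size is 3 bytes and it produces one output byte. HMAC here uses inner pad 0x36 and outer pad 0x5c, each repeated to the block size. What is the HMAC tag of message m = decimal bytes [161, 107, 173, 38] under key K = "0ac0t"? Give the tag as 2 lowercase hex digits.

75

Key "0ac0t" = 30 61 63 30 74 is 5 bytes > B = 3, so hash it first: H(key) = 98, then zero-pad to 3 bytes: K' = 98 00 00.
K' ⊕ ipad = ae 36 36.  K' ⊕ opad = c4 5c 5c.
Inner input = (K'⊕ipad) ∥ m = ae 36 36 ∥ a1 6b ad 26.
Inner hash: sum = 174+54+54+161+107+173+38 = 761; mod 256 = 249 → f9.
Outer input = (K'⊕opad) ∥ inner = c4 5c 5c ∥ f9.
Outer hash (tag): sum = 196+92+92+249 = 629; mod 256 = 117 → 75.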